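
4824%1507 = 303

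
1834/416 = 917/208=4.41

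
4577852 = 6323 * 724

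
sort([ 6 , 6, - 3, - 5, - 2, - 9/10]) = [ - 5, - 3, -2, - 9/10, 6,6 ] 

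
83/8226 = 83/8226=0.01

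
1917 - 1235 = 682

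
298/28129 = 298/28129=0.01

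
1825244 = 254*7186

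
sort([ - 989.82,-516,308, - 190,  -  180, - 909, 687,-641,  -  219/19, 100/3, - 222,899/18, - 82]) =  [ - 989.82,-909 ,-641,-516,-222, - 190,- 180, - 82, - 219/19,  100/3,  899/18 , 308,687] 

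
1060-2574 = -1514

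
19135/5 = 3827 = 3827.00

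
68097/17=4005+ 12/17 = 4005.71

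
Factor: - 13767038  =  -2^1*31^1*233^1*953^1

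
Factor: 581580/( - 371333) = - 2^2*3^4*5^1 * 359^1*371333^ ( - 1 )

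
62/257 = 62/257 = 0.24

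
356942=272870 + 84072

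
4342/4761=4342/4761 =0.91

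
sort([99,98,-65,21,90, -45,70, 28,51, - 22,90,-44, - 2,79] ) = [ - 65,-45, - 44,-22,-2 , 21,28, 51,70,79,90,90,98, 99]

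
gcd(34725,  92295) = 15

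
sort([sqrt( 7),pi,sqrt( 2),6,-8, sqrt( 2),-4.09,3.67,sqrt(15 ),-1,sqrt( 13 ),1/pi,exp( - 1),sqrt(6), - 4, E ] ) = [-8, - 4.09,-4,  -  1,1/pi , exp( - 1), sqrt( 2 ),sqrt (2 ), sqrt( 6 ), sqrt( 7),  E,pi,sqrt( 13 ),3.67, sqrt( 15) , 6]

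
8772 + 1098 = 9870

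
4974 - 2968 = 2006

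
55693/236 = 235 + 233/236 = 235.99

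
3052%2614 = 438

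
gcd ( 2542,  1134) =2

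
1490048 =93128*16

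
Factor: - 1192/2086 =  - 4/7 = - 2^2*7^(-1 )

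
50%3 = 2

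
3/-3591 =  - 1+1196/1197 =-0.00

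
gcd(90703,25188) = 1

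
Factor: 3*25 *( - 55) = - 3^1*5^3*11^1 = -4125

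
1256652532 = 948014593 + 308637939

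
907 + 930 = 1837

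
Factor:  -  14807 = - 13^1*17^1*67^1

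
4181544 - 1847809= 2333735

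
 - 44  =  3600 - 3644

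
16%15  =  1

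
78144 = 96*814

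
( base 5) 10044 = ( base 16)289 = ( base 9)801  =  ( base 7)1615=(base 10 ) 649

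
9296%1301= 189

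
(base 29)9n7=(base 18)177h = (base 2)10000000110011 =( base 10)8243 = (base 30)94N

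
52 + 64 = 116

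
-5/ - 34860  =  1/6972 = 0.00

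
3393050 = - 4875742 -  - 8268792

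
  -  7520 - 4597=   -  12117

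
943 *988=931684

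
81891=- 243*( - 337 ) 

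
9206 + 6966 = 16172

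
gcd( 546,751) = 1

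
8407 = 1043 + 7364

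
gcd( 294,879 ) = 3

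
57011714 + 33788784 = 90800498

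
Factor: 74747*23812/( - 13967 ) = -2^2*5953^1*13967^(-1 )*74747^1  =  -1779875564/13967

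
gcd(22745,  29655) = 5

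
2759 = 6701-3942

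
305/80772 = 305/80772  =  0.00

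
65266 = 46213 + 19053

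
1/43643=1/43643  =  0.00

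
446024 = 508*878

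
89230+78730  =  167960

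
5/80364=5/80364 = 0.00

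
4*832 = 3328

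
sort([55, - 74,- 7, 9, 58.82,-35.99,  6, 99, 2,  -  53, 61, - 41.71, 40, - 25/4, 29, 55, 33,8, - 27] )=[ - 74, - 53, - 41.71, - 35.99, - 27,  -  7,  -  25/4, 2, 6, 8, 9,29, 33, 40,55, 55,58.82, 61,99]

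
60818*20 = 1216360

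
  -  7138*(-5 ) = 35690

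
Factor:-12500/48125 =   -  2^2*5^1 * 7^(-1) * 11^( - 1 ) =-20/77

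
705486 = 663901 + 41585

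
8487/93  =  91 + 8/31 = 91.26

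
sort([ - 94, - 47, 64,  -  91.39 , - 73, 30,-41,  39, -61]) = [-94, - 91.39,  -  73,-61, - 47, - 41,30, 39,64]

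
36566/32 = 1142 + 11/16 = 1142.69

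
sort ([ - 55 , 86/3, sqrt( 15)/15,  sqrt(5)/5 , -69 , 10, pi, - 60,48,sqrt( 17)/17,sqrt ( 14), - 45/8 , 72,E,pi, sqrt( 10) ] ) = [ - 69, -60,-55, - 45/8, sqrt(17 )/17, sqrt( 15)/15,sqrt( 5)/5,E,pi,pi,  sqrt(10),sqrt( 14),10, 86/3,48,72] 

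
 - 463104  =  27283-490387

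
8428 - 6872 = 1556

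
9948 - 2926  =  7022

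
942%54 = 24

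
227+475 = 702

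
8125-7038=1087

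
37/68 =37/68 = 0.54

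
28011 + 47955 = 75966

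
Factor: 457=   457^1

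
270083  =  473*571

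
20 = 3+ 17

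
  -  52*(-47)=2444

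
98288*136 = 13367168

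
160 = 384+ -224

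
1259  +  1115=2374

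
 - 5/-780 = 1/156   =  0.01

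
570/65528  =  285/32764 = 0.01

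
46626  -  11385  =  35241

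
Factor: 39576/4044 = 2^1 * 17^1*97^1* 337^(-1)= 3298/337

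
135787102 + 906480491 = 1042267593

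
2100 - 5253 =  -3153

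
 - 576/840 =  - 24/35 = - 0.69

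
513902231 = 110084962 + 403817269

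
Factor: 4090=2^1*5^1*409^1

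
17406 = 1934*9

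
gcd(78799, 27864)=1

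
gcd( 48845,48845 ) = 48845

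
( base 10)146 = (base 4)2102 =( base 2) 10010010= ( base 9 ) 172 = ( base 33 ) 4e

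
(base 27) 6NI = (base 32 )4SL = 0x1395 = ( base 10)5013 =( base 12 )2A99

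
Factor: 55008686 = 2^1*19^1*23^1 * 62939^1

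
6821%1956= 953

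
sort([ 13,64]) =[ 13, 64]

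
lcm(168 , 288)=2016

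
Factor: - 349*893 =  - 19^1*47^1*349^1= - 311657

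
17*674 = 11458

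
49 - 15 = 34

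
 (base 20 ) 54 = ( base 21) 4K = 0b1101000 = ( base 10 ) 104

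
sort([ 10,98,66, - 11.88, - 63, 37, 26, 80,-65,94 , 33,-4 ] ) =[ - 65, - 63, - 11.88, - 4, 10,26 , 33, 37, 66, 80, 94, 98 ]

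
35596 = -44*(-809 ) 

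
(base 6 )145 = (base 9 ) 72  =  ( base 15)45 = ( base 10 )65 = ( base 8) 101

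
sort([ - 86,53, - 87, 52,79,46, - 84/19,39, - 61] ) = [ - 87, - 86, - 61,-84/19,39, 46,52,53, 79 ] 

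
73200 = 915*80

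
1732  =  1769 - 37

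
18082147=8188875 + 9893272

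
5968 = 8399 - 2431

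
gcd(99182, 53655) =1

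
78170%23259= 8393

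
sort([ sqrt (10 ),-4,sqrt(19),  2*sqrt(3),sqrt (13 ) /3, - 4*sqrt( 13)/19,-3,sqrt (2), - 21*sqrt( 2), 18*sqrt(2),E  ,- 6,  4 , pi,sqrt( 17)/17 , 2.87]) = [ - 21*sqrt(2), - 6, - 4, - 3, -4*sqrt( 13 )/19,sqrt(17)/17,sqrt (13)/3,sqrt (2),E, 2.87, pi,sqrt (10), 2*sqrt ( 3 ),4,sqrt(19), 18*sqrt(2)] 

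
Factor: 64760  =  2^3 * 5^1*1619^1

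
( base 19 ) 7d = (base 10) 146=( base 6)402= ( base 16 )92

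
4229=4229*1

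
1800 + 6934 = 8734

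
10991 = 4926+6065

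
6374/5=6374/5 = 1274.80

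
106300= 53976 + 52324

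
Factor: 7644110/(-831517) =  - 2^1*5^1 * 43^1*53^(-1) * 541^( - 1 ) * 613^1 = -263590/28673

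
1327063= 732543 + 594520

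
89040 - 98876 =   -  9836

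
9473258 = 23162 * 409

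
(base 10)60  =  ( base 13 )48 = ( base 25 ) 2A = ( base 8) 74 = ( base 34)1q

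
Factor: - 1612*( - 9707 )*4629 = 72433129236 = 2^2*3^1 * 13^1*17^1*31^1*571^1*1543^1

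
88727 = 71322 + 17405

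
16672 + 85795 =102467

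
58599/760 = 58599/760 = 77.10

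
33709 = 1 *33709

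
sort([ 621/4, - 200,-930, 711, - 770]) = [ - 930, - 770, - 200, 621/4,711]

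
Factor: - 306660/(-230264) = 2^(-1 )*3^1*5^1 * 19^1*107^( - 1) = 285/214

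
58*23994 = 1391652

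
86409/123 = 28803/41 = 702.51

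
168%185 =168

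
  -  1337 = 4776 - 6113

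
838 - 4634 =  - 3796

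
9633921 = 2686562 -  - 6947359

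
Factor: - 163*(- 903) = 147189=3^1*7^1*43^1*163^1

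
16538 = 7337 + 9201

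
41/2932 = 41/2932 = 0.01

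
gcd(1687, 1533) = 7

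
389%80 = 69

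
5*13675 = 68375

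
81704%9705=4064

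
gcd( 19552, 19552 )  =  19552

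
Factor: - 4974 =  - 2^1 * 3^1*829^1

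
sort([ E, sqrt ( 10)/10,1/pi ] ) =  [sqrt(10 )/10,  1/pi,E] 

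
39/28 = 39/28 = 1.39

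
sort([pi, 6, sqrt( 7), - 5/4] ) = [ - 5/4,sqrt( 7 ), pi, 6]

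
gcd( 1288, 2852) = 92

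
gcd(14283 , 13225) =529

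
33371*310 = 10345010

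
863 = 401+462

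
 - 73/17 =- 73/17  =  - 4.29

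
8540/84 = 305/3 = 101.67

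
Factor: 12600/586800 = 7/326 = 2^( - 1)*7^1*163^( - 1)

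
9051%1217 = 532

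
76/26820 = 19/6705 = 0.00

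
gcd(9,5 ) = 1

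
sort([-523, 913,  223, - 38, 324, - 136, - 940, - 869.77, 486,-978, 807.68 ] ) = [-978,-940, - 869.77, - 523, - 136, -38,223, 324, 486, 807.68, 913 ]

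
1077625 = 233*4625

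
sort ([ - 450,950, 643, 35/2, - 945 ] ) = [ - 945, - 450,  35/2, 643,950 ] 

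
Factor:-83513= - 23^1*3631^1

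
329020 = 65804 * 5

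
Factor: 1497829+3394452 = 431^1*11351^1=4892281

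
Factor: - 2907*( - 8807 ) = 3^2*17^1*19^1*8807^1 = 25601949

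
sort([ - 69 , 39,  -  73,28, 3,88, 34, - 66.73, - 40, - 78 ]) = [-78, - 73 , - 69 , - 66.73,- 40,3, 28,34, 39 , 88] 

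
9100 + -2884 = 6216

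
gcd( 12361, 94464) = 1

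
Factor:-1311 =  - 3^1 * 19^1 * 23^1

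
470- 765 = - 295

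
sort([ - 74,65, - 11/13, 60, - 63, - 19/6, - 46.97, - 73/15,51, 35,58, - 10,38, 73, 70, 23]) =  [ - 74 , - 63,- 46.97, - 10, - 73/15,  -  19/6, - 11/13, 23, 35 , 38, 51, 58, 60,65, 70,  73]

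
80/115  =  16/23 = 0.70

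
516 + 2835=3351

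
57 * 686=39102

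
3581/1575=2 + 431/1575 = 2.27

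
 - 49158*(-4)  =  196632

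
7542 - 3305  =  4237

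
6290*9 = 56610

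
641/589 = 641/589  =  1.09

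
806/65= 12+2/5 = 12.40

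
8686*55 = 477730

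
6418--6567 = 12985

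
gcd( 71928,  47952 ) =23976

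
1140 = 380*3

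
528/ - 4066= -1 + 1769/2033 = - 0.13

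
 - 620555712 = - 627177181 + 6621469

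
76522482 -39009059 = 37513423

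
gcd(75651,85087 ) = 1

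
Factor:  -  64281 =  - 3^1*7^1*3061^1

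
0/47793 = 0 =0.00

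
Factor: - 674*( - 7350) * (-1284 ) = -6360807600 = - 2^4*3^2*5^2*7^2*107^1*337^1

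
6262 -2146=4116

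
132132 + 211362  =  343494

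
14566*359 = 5229194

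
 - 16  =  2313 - 2329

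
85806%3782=2602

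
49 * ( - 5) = -245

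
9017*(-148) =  - 1334516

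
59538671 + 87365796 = 146904467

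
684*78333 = 53579772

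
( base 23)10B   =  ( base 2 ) 1000011100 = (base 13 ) 327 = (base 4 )20130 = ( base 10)540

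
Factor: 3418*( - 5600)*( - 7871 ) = 150657236800 = 2^6* 5^2*7^1*17^1 * 463^1 * 1709^1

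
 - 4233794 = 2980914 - 7214708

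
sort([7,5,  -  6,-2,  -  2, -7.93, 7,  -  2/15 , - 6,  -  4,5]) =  [-7.93, - 6,-6, - 4, - 2,-2, -2/15,5, 5 , 7,7 ]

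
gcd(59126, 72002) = 74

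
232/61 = 3 + 49/61 = 3.80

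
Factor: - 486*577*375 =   -  105158250 = - 2^1 * 3^6*5^3*577^1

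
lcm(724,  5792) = 5792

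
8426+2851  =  11277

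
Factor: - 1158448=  - 2^4 * 17^1 * 4259^1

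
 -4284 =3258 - 7542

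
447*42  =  18774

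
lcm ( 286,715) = 1430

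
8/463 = 8/463 = 0.02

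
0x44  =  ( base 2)1000100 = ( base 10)68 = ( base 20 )38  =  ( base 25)2i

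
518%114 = 62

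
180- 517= -337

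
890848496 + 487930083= 1378778579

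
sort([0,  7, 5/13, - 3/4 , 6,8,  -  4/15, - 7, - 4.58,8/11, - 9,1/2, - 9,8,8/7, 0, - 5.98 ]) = [ - 9,-9, - 7, - 5.98, - 4.58,  -  3/4,-4/15,0, 0,5/13, 1/2,8/11,8/7, 6, 7,8,8] 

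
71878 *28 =2012584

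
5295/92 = 5295/92 = 57.55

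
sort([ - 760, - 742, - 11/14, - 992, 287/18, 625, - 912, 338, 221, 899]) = [ - 992, - 912  , - 760, - 742, - 11/14 , 287/18,221,338, 625,899]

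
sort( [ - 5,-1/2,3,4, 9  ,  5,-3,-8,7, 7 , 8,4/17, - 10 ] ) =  [ - 10, - 8,-5, - 3, - 1/2, 4/17, 3, 4, 5,7 , 7, 8 , 9]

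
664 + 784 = 1448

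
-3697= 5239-8936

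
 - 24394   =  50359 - 74753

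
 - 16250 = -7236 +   -  9014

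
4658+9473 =14131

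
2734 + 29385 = 32119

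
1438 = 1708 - 270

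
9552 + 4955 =14507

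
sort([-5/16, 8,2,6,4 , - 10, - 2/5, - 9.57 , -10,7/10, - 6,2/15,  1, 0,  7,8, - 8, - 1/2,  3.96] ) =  [  -  10, - 10, - 9.57, - 8,  -  6, - 1/2, - 2/5, - 5/16,0, 2/15,7/10,  1,2,3.96, 4,6, 7,8, 8] 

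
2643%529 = 527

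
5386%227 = 165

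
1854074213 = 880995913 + 973078300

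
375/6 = 62  +  1/2 = 62.50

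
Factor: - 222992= - 2^4 *7^1*11^1 * 181^1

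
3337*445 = 1484965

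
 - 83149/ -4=20787 + 1/4  =  20787.25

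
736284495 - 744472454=-8187959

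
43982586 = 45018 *977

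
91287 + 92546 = 183833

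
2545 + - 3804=  -  1259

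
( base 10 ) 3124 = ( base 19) 8C8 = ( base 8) 6064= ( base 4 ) 300310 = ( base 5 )44444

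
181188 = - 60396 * ( - 3) 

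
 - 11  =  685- 696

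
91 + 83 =174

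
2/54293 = 2/54293 = 0.00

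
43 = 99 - 56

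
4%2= 0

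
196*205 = 40180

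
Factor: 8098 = 2^1*4049^1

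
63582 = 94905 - 31323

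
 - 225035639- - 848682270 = 623646631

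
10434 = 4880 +5554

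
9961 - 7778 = 2183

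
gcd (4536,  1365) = 21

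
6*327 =1962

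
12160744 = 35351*344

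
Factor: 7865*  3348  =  26332020 =2^2*3^3*5^1*11^2 *13^1*31^1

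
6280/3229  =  6280/3229 = 1.94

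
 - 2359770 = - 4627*510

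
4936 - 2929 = 2007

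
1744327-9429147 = - 7684820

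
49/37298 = 49/37298 =0.00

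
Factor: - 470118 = -2^1*3^1*11^1*17^1 * 419^1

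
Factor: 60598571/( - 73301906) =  - 2^( - 1) * 11^1*71^1*859^( - 1)*42667^ ( - 1 )*77591^1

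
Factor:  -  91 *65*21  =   - 124215 = - 3^1 * 5^1 * 7^2*13^2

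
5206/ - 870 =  - 2603/435=-  5.98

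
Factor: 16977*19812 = 2^2*3^2*13^1 * 127^1 * 5659^1 = 336348324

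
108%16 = 12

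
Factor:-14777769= - 3^1*4925923^1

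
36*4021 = 144756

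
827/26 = 31+ 21/26 = 31.81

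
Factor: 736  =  2^5*23^1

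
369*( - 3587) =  - 1323603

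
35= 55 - 20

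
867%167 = 32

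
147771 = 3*49257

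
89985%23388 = 19821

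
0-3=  - 3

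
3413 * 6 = 20478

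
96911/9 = 96911/9 = 10767.89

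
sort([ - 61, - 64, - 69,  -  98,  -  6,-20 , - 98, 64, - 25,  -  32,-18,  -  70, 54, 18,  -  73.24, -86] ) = [ -98, - 98, - 86 , - 73.24, - 70, -69, -64 , - 61,- 32,-25,-20, - 18 , - 6,18, 54, 64 ] 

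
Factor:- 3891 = -3^1 * 1297^1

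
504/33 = 168/11= 15.27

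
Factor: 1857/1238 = 2^( - 1 ) * 3^1 = 3/2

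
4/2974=2/1487 = 0.00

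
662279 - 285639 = 376640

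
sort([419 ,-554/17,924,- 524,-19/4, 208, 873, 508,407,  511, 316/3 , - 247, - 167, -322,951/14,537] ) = [ - 524, - 322, - 247, -167 , - 554/17 , -19/4,951/14, 316/3, 208, 407, 419,508 , 511,537,873, 924]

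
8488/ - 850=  - 10 + 6/425 = - 9.99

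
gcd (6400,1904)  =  16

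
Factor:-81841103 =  - 29^1*67^1* 73^1*577^1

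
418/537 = 418/537 = 0.78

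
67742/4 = 16935 + 1/2=16935.50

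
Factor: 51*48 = 2^4*3^2*17^1 = 2448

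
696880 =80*8711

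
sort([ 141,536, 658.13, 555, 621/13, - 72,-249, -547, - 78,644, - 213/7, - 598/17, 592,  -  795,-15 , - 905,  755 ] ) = [-905, - 795, - 547, - 249, - 78,-72, - 598/17, - 213/7 , - 15,621/13,141,536 , 555, 592,  644,658.13 , 755]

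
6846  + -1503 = 5343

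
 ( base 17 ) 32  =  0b110101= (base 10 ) 53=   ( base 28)1p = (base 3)1222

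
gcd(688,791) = 1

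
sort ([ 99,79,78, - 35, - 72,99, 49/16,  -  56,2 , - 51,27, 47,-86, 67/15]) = [-86, - 72, - 56, - 51, - 35, 2, 49/16, 67/15,27,47,  78,  79, 99,99 ] 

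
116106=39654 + 76452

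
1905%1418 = 487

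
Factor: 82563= 3^1*13^1*29^1 * 73^1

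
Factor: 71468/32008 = 2^( -1) * 17^1*1051^1 * 4001^(  -  1) = 17867/8002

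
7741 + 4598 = 12339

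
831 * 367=304977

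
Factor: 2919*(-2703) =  - 3^2*7^1*17^1*53^1*139^1 = -  7890057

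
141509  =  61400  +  80109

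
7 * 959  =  6713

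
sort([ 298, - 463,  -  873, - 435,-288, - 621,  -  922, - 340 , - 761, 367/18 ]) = [ -922 ,  -  873, - 761, - 621, - 463, - 435,-340 , - 288, 367/18,298 ]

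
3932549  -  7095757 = -3163208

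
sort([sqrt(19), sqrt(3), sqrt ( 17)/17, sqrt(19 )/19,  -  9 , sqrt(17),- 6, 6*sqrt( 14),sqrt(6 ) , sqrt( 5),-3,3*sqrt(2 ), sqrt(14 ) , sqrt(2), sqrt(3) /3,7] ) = [ - 9, - 6, -3, sqrt(19)/19,sqrt( 17 )/17, sqrt ( 3 ) /3,sqrt ( 2 ), sqrt(3 ), sqrt(5),  sqrt(6 ),sqrt(14),  sqrt( 17 ),  3*sqrt( 2 ) , sqrt ( 19 ),7, 6*sqrt( 14) ] 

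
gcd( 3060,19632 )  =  12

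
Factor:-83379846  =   -2^1*3^1*11^1*1263331^1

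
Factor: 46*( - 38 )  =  -1748= - 2^2 * 19^1*  23^1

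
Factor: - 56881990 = -2^1 * 5^1 * 11^1 * 23^1*22483^1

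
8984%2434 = 1682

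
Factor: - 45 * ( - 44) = 2^2*3^2 * 5^1*11^1 = 1980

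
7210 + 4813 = 12023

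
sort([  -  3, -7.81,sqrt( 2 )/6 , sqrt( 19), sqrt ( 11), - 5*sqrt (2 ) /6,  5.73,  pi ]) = [ - 7.81, - 3,-5*sqrt ( 2) /6,sqrt ( 2) /6 , pi,sqrt( 11 ), sqrt( 19 ),  5.73]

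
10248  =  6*1708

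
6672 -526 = 6146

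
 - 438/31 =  - 15 + 27/31 = - 14.13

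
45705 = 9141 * 5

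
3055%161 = 157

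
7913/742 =10 + 493/742=10.66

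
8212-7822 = 390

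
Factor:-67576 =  - 2^3*8447^1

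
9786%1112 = 890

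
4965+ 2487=7452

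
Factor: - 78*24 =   -  2^4*3^2*13^1 = - 1872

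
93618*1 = 93618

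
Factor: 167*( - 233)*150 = -2^1*3^1 * 5^2*167^1*233^1 = - 5836650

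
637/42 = 15 + 1/6= 15.17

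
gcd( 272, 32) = 16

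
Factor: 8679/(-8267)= - 3^1*7^( - 1 )*11^1*263^1  *  1181^( - 1 )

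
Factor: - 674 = -2^1*337^1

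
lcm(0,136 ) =0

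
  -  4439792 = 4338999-8778791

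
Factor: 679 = 7^1*97^1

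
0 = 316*0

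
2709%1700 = 1009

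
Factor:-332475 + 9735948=3^1*41^1 * 89^1* 859^1 = 9403473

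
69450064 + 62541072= 131991136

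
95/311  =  95/311 = 0.31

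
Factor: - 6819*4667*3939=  - 125355811347 = - 3^2*13^2*101^1*359^1*2273^1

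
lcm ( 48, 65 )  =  3120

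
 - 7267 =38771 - 46038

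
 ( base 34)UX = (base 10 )1053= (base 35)U3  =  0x41d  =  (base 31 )12U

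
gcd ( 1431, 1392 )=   3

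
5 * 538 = 2690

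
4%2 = 0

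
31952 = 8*3994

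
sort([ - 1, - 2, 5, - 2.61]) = [ - 2.61, - 2, - 1, 5]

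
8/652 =2/163 = 0.01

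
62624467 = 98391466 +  - 35766999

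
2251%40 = 11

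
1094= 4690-3596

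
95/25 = 3 + 4/5 = 3.80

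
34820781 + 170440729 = 205261510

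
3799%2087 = 1712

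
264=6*44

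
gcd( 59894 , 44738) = 2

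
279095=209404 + 69691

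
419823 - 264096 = 155727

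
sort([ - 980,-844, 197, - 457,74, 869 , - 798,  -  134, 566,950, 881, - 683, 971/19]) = [ - 980,  -  844, - 798, - 683, - 457, - 134, 971/19,74, 197,566, 869, 881,950] 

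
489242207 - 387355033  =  101887174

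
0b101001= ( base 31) 1a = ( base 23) 1i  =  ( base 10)41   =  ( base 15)2B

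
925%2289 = 925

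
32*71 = 2272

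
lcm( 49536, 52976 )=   3814272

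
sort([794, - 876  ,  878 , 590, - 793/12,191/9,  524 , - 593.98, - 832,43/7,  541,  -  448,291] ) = [ - 876,-832,-593.98, - 448 ,- 793/12, 43/7 , 191/9, 291 , 524,541,590 , 794, 878] 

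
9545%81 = 68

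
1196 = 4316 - 3120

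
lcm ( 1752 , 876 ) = 1752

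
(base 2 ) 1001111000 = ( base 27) NB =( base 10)632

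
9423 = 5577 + 3846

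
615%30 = 15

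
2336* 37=86432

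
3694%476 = 362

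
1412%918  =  494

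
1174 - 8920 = - 7746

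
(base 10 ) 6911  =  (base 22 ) e63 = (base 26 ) a5l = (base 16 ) 1aff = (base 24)BNN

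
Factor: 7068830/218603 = 2^1 * 5^1*7^(-1)*11^( - 1 )*17^(- 1)*167^( - 1 )*706883^1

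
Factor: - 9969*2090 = - 20835210 = - 2^1*3^1* 5^1*11^1*19^1*3323^1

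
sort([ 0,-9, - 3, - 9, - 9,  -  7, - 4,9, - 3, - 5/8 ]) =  [  -  9, - 9, - 9, - 7 , - 4,  -  3, - 3, - 5/8,  0, 9 ]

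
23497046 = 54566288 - 31069242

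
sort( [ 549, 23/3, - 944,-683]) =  [ - 944, - 683, 23/3,549 ]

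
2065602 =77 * 26826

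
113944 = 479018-365074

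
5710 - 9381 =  - 3671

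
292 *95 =27740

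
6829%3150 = 529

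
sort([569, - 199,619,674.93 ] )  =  [-199,569 , 619,674.93]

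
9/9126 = 1/1014 = 0.00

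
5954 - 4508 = 1446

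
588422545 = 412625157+175797388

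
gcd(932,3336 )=4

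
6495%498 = 21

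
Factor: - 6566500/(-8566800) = 2^( - 2)*3^(- 1 )*5^1*11^( - 2 )*23^1 * 59^( - 1)*571^1 = 65665/85668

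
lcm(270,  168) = 7560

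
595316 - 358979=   236337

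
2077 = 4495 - 2418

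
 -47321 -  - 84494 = 37173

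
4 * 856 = 3424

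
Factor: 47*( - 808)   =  - 2^3*47^1 *101^1 =-  37976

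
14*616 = 8624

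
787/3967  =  787/3967 = 0.20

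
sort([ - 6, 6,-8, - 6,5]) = [ - 8, - 6, - 6,5,6]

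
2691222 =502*5361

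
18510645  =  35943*515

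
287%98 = 91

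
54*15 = 810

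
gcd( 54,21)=3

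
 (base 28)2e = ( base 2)1000110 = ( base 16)46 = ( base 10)70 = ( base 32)26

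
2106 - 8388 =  - 6282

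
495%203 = 89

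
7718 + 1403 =9121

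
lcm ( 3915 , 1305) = 3915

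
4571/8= 4571/8 = 571.38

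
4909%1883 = 1143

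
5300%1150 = 700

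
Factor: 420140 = 2^2*5^1*7^1*3001^1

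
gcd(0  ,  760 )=760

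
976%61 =0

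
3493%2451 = 1042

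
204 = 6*34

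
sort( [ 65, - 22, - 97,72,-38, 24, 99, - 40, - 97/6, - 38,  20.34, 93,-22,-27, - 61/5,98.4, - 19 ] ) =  [ - 97, - 40, - 38, - 38, - 27, - 22,  -  22, - 19, - 97/6, - 61/5,  20.34 , 24,65  ,  72,93, 98.4, 99 ]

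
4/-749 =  - 1 + 745/749= -0.01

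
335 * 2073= 694455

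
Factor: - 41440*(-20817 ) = 2^5*3^4*5^1*7^1*37^1*257^1 = 862656480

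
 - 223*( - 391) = 87193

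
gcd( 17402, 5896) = 22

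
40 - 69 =-29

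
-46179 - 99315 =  - 145494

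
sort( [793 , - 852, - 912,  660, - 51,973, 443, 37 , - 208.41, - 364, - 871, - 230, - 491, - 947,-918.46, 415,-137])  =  [ - 947,  -  918.46, - 912, - 871, - 852, - 491, - 364,- 230,  -  208.41, - 137,- 51, 37, 415 , 443, 660, 793,973] 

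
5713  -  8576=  - 2863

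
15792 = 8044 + 7748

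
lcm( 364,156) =1092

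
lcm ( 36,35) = 1260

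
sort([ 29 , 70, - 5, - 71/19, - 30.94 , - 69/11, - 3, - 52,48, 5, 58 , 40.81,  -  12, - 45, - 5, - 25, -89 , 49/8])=[ -89, - 52, - 45, - 30.94, - 25,-12,-69/11,  -  5, - 5, - 71/19, - 3,  5, 49/8,  29 , 40.81, 48, 58, 70]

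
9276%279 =69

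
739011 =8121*91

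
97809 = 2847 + 94962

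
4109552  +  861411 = 4970963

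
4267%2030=207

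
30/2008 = 15/1004 = 0.01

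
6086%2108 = 1870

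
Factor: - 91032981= - 3^1*13^1*2334179^1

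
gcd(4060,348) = 116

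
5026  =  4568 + 458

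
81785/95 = 860 + 17/19  =  860.89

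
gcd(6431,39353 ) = 59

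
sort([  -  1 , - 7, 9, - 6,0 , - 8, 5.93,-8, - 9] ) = [-9,-8, - 8 , - 7,-6, - 1,0 , 5.93,9]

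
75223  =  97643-22420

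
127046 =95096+31950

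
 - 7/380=-7/380 = - 0.02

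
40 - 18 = 22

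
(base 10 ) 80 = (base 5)310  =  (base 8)120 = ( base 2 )1010000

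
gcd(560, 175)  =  35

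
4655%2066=523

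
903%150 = 3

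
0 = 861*0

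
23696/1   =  23696 = 23696.00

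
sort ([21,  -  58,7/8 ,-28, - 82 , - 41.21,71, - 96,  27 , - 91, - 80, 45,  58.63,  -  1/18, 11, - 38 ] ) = [ - 96,-91,  -  82,-80, - 58, - 41.21, - 38, - 28, - 1/18, 7/8, 11, 21,27 , 45 , 58.63, 71 ]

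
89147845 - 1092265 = 88055580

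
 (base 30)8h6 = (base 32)7h4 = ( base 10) 7716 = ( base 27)afl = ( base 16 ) 1E24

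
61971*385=23858835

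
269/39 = 6 + 35/39  =  6.90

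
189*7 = 1323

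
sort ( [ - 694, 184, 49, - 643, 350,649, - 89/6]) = [ - 694, - 643, - 89/6, 49, 184, 350, 649]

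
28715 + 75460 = 104175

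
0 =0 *736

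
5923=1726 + 4197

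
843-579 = 264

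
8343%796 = 383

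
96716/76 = 24179/19  =  1272.58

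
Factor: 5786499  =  3^1 * 47^1*41039^1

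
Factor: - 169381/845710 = - 2^( - 1)*5^( - 1 )*23^(  -  1)*107^1*1583^1*3677^( - 1 )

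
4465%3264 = 1201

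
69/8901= 1/129 = 0.01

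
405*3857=1562085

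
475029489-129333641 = 345695848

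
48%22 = 4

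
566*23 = 13018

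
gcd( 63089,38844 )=13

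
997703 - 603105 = 394598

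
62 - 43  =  19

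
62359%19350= 4309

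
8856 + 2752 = 11608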